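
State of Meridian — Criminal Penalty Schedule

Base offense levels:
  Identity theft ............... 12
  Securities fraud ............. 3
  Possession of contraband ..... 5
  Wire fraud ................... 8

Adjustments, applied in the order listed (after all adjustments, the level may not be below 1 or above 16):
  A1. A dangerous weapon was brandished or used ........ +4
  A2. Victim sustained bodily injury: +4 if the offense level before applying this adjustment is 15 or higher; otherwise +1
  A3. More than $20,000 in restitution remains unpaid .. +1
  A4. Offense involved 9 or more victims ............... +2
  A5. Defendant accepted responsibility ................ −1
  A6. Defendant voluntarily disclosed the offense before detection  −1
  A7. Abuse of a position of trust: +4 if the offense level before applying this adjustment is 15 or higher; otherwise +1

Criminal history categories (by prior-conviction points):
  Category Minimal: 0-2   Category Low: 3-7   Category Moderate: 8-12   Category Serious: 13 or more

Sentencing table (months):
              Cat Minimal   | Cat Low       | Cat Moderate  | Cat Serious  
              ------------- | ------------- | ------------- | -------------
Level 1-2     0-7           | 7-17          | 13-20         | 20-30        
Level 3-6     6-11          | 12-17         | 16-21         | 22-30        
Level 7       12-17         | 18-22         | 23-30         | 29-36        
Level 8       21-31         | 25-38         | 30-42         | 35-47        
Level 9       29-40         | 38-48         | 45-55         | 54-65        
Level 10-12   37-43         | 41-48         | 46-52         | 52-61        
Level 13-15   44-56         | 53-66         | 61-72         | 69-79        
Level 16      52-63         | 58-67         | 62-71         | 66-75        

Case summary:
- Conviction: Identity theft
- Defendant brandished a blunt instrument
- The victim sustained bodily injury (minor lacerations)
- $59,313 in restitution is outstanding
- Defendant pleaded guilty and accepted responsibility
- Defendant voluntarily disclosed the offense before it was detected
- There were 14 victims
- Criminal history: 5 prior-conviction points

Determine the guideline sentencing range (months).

Base offense level for identity theft: 12.
A1 applies: 12 + 4 = 16.
A2 applies (level before this adjustment is 16 ≥ 15, so +4): 16 + 4 = 20.
A3 applies: 20 + 1 = 21.
A4 applies: 21 + 2 = 23.
A5 applies: 23 − 1 = 22.
A6 applies: 22 − 1 = 21.
Level 21 exceeds the maximum of 16; capped at 16.
Final offense level: 16.
Criminal history: 5 prior points → Category Low (3-7).
Level 16 falls in the 16 band.
Grid: Level 16 × Category Low = 58-67 months.

58-67 months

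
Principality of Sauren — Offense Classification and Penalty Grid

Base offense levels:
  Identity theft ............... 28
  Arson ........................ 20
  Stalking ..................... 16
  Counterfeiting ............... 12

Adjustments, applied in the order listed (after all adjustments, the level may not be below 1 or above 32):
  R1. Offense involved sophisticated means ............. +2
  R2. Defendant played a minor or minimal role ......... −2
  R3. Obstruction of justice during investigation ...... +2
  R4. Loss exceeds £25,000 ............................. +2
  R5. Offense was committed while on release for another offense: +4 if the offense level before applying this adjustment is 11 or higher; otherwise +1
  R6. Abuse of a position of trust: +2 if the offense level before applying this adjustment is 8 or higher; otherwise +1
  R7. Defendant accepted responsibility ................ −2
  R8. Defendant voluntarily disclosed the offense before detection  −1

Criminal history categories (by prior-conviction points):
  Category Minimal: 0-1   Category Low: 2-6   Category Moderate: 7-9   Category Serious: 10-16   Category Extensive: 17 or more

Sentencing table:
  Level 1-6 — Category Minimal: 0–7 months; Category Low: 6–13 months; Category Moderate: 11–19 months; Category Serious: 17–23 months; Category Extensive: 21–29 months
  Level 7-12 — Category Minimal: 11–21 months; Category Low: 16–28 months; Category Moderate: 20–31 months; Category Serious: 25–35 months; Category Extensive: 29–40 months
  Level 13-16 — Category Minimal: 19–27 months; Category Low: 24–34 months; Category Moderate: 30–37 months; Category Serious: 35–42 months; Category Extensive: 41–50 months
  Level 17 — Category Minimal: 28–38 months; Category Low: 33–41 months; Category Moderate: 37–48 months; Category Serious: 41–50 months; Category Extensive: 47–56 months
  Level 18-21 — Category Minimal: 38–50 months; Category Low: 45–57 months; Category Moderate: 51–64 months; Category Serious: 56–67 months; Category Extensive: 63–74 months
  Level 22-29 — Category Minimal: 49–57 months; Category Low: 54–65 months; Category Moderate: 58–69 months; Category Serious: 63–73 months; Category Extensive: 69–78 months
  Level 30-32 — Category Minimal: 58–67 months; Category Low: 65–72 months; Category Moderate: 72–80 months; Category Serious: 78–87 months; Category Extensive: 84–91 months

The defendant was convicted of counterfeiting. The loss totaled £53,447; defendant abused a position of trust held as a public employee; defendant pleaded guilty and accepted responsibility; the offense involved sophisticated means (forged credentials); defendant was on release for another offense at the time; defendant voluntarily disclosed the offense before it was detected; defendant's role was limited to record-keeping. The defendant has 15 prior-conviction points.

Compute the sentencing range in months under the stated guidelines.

41-50 months

Base offense level for counterfeiting: 12.
R1 applies: 12 + 2 = 14.
R2 applies: 14 − 2 = 12.
R4 applies: 12 + 2 = 14.
R5 applies (level before this adjustment is 14 ≥ 11, so +4): 14 + 4 = 18.
R6 applies (level before this adjustment is 18 ≥ 8, so +2): 18 + 2 = 20.
R7 applies: 20 − 2 = 18.
R8 applies: 18 − 1 = 17.
Final offense level: 17.
Criminal history: 15 prior points → Category Serious (10-16).
Level 17 falls in the 17 band.
Grid: Level 17 × Category Serious = 41-50 months.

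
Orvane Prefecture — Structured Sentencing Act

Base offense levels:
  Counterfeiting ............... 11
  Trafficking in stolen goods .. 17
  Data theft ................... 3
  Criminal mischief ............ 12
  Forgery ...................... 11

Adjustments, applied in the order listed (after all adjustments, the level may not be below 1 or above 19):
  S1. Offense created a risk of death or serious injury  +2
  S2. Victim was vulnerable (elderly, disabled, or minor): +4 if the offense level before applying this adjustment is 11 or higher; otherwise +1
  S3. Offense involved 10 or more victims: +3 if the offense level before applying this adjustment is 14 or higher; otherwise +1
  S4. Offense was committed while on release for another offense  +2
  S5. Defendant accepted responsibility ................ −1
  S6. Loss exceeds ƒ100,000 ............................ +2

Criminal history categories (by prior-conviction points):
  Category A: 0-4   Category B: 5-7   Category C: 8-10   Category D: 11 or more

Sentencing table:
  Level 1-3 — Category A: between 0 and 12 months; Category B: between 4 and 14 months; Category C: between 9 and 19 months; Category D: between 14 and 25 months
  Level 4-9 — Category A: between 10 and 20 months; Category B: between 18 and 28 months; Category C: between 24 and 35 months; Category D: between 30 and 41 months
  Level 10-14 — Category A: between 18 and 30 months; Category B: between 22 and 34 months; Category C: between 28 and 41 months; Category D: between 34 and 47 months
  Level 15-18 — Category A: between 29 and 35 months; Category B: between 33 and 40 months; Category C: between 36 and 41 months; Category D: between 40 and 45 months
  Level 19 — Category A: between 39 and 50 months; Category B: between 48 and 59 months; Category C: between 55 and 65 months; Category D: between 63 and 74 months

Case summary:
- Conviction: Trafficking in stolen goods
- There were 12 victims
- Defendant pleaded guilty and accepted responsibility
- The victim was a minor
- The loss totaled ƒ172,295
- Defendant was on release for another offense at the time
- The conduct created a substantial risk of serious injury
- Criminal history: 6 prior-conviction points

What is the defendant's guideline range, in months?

48-59 months

Base offense level for trafficking in stolen goods: 17.
S1 applies: 17 + 2 = 19.
S2 applies (level before this adjustment is 19 ≥ 11, so +4): 19 + 4 = 23.
S3 applies (level before this adjustment is 23 ≥ 14, so +3): 23 + 3 = 26.
S4 applies: 26 + 2 = 28.
S5 applies: 28 − 1 = 27.
S6 applies: 27 + 2 = 29.
Level 29 exceeds the maximum of 19; capped at 19.
Final offense level: 19.
Criminal history: 6 prior points → Category B (5-7).
Level 19 falls in the 19 band.
Grid: Level 19 × Category B = 48-59 months.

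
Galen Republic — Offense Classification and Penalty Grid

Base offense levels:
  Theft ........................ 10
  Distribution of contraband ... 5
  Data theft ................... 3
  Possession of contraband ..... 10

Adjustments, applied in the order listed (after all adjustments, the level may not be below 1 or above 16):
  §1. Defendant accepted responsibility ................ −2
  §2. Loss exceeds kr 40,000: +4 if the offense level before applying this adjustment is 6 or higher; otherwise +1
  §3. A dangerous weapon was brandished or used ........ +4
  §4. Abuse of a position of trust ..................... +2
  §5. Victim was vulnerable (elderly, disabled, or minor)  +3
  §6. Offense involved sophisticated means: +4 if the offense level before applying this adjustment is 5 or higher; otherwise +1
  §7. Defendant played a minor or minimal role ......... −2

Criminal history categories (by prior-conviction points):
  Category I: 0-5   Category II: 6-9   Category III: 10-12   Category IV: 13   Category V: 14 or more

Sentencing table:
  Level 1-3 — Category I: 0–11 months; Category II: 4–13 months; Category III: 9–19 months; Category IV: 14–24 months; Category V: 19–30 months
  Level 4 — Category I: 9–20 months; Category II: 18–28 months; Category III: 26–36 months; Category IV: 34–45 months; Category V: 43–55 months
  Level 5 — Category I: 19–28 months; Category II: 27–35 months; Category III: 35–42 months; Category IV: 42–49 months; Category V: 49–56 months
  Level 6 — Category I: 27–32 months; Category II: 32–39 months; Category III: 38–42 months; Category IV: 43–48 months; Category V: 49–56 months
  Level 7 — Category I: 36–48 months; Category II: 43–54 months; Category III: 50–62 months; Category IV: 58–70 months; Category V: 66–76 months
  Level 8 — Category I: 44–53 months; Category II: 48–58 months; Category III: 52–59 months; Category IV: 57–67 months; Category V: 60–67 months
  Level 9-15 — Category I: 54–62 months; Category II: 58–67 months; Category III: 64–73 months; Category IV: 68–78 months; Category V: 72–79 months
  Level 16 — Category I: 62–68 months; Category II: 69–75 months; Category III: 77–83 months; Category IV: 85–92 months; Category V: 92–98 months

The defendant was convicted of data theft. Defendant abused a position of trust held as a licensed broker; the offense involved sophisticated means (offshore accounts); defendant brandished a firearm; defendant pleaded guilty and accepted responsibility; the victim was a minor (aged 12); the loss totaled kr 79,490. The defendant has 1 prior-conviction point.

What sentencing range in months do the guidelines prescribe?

54-62 months

Base offense level for data theft: 3.
§1 applies: 3 − 2 = 1.
§2 applies (level before this adjustment is 1 < 6, so +1): 1 + 1 = 2.
§3 applies: 2 + 4 = 6.
§4 applies: 6 + 2 = 8.
§5 applies: 8 + 3 = 11.
§6 applies (level before this adjustment is 11 ≥ 5, so +4): 11 + 4 = 15.
Final offense level: 15.
Criminal history: 1 prior point → Category I (0-5).
Level 15 falls in the 9-15 band.
Grid: Level 9-15 × Category I = 54-62 months.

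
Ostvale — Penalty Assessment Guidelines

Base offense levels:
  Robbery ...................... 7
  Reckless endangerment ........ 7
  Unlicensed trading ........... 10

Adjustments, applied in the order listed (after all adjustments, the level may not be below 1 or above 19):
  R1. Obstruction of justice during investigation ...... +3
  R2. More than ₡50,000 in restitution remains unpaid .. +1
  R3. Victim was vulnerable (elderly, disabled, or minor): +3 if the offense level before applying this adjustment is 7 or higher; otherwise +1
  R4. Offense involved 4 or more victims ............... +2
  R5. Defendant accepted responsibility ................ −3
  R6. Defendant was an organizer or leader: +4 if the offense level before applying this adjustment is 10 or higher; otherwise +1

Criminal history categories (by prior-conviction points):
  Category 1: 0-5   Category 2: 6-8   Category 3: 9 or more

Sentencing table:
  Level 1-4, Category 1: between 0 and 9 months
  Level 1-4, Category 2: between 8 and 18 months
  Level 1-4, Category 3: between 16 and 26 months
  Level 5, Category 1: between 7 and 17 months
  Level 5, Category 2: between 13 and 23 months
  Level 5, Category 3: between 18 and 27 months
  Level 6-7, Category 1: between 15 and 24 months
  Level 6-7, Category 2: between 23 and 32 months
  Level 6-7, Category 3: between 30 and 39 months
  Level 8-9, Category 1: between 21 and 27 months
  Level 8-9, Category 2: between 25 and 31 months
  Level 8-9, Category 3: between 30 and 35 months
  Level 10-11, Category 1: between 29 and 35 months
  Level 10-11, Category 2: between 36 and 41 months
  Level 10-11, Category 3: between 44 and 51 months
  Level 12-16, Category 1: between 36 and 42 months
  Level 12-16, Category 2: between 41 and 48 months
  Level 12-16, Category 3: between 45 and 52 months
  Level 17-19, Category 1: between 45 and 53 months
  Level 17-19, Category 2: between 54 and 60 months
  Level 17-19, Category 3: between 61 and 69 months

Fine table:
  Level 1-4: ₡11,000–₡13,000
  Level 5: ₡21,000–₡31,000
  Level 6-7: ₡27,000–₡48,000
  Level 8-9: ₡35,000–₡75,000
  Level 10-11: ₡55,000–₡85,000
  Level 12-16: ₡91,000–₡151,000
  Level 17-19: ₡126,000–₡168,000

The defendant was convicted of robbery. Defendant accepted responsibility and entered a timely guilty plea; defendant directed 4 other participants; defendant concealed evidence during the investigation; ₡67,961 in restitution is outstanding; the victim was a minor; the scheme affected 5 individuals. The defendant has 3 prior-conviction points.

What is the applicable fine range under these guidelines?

Base offense level for robbery: 7.
R1 applies: 7 + 3 = 10.
R2 applies: 10 + 1 = 11.
R3 applies (level before this adjustment is 11 ≥ 7, so +3): 11 + 3 = 14.
R4 applies: 14 + 2 = 16.
R5 applies: 16 − 3 = 13.
R6 applies (level before this adjustment is 13 ≥ 10, so +4): 13 + 4 = 17.
Final offense level: 17.
Level 17 falls in the 17-19 band.
Fine table: Level 17-19 → ₡126,000–₡168,000.

₡126,000–₡168,000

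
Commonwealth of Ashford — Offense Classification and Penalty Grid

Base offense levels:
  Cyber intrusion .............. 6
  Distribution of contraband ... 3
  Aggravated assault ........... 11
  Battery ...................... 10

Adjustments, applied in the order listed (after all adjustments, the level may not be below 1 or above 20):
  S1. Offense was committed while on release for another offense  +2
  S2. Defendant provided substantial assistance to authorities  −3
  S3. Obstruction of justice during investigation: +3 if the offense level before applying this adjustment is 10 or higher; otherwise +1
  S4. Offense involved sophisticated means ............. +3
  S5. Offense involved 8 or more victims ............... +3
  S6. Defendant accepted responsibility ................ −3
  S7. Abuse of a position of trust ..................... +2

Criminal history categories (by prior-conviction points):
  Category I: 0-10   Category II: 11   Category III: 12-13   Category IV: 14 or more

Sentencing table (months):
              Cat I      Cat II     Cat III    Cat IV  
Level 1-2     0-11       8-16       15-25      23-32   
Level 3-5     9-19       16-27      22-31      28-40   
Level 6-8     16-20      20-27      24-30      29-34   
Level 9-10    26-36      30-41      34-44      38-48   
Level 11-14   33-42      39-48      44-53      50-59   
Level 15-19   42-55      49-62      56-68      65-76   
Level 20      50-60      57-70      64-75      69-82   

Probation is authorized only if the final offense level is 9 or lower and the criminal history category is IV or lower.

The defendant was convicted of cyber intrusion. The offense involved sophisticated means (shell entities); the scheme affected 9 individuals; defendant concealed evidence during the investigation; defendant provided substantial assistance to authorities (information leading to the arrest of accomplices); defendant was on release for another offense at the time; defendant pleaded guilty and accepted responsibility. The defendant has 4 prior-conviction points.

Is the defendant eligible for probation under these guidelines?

Yes

Base offense level for cyber intrusion: 6.
S1 applies: 6 + 2 = 8.
S2 applies: 8 − 3 = 5.
S3 applies (level before this adjustment is 5 < 10, so +1): 5 + 1 = 6.
S4 applies: 6 + 3 = 9.
S5 applies: 9 + 3 = 12.
S6 applies: 12 − 3 = 9.
S7 does not apply.
Final offense level: 9.
Criminal history: 4 prior points → Category I (0-10).
Level 9 falls in the 9-10 band.
Grid: Level 9-10 × Category I = 26-36 months.
Probation check: level 9 ≤ 9 and category I ≤ IV → eligible.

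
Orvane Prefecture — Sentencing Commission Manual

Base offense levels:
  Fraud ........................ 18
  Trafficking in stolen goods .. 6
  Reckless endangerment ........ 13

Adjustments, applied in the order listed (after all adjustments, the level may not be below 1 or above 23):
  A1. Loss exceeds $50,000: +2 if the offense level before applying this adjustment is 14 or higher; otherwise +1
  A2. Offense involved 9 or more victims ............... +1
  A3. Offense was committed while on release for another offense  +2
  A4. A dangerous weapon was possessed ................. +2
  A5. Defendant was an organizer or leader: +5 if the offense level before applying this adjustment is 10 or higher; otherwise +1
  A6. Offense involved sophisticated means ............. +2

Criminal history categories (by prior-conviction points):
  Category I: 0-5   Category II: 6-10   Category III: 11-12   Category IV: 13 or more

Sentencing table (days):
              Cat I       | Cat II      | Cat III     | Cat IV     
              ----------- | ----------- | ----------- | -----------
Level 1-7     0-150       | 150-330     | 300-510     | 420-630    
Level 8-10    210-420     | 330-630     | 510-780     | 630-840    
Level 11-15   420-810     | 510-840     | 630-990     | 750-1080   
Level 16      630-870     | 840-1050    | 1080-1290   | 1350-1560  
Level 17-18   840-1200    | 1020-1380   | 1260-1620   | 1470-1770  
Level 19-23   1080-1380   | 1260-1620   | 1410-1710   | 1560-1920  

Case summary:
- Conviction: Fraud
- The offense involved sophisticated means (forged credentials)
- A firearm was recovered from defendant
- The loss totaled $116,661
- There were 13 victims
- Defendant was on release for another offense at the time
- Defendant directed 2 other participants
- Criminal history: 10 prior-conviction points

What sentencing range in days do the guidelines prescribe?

Base offense level for fraud: 18.
A1 applies (level before this adjustment is 18 ≥ 14, so +2): 18 + 2 = 20.
A2 applies: 20 + 1 = 21.
A3 applies: 21 + 2 = 23.
A4 applies: 23 + 2 = 25.
A5 applies (level before this adjustment is 25 ≥ 10, so +5): 25 + 5 = 30.
A6 applies: 30 + 2 = 32.
Level 32 exceeds the maximum of 23; capped at 23.
Final offense level: 23.
Criminal history: 10 prior points → Category II (6-10).
Level 23 falls in the 19-23 band.
Grid: Level 19-23 × Category II = 1260-1620 days.

1260-1620 days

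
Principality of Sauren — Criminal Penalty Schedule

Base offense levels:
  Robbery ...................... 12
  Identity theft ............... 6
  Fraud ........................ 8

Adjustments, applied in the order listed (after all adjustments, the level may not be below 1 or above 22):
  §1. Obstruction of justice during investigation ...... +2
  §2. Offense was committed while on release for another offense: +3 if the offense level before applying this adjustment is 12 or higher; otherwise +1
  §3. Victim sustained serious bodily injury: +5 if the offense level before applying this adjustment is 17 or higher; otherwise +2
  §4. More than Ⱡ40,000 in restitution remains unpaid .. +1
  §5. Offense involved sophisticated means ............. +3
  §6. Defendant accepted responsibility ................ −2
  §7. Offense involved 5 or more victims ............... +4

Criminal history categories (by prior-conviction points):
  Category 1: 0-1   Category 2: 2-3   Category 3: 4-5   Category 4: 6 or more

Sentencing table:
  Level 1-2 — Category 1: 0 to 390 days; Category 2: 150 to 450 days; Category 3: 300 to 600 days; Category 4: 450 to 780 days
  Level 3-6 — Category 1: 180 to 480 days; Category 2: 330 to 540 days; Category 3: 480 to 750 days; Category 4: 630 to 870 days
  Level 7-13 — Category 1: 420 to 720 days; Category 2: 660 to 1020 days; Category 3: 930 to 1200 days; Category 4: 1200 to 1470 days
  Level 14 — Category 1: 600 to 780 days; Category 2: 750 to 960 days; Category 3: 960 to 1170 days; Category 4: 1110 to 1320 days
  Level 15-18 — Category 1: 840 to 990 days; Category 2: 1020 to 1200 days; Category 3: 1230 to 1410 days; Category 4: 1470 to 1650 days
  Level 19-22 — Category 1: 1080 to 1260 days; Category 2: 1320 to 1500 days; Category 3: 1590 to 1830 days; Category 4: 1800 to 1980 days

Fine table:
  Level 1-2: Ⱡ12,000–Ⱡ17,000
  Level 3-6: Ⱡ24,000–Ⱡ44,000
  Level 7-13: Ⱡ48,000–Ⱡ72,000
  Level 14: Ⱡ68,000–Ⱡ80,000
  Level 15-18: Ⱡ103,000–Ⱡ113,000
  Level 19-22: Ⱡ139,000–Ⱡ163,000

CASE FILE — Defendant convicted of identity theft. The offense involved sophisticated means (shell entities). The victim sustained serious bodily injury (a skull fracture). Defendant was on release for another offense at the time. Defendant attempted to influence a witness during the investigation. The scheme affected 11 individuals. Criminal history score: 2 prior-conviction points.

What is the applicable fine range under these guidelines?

Ⱡ103,000–Ⱡ113,000

Base offense level for identity theft: 6.
§1 applies: 6 + 2 = 8.
§2 applies (level before this adjustment is 8 < 12, so +1): 8 + 1 = 9.
§3 applies (level before this adjustment is 9 < 17, so +2): 9 + 2 = 11.
§4 does not apply.
§5 applies: 11 + 3 = 14.
§6 does not apply.
§7 applies: 14 + 4 = 18.
Final offense level: 18.
Level 18 falls in the 15-18 band.
Fine table: Level 15-18 → Ⱡ103,000–Ⱡ113,000.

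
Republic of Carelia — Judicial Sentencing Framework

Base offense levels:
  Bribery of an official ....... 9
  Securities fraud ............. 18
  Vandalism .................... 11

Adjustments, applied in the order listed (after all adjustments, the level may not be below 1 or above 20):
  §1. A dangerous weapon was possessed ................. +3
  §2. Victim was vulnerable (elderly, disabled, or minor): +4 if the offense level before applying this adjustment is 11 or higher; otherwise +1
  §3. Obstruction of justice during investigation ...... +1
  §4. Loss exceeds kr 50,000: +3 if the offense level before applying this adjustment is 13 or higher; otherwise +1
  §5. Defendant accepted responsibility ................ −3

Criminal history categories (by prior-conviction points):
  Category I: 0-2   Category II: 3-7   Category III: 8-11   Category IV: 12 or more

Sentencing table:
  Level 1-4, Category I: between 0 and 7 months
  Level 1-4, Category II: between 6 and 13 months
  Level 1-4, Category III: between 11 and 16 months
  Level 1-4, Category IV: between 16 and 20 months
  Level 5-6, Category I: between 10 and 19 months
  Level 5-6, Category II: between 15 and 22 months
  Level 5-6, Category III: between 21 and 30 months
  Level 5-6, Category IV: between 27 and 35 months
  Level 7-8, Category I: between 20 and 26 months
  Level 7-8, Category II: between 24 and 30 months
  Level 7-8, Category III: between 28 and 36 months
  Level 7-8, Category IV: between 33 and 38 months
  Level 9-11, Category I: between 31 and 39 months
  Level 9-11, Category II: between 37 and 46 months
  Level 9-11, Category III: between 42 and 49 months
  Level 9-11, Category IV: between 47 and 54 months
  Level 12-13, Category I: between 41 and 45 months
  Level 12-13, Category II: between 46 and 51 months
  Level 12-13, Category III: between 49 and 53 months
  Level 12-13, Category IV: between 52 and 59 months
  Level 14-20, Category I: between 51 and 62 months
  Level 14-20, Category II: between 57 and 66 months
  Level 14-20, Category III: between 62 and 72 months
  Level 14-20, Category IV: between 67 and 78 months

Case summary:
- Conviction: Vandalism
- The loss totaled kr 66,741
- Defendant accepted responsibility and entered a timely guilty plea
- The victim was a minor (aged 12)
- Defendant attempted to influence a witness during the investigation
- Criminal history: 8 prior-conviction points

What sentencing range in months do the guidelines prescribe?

62-72 months

Base offense level for vandalism: 11.
§1 does not apply.
§2 applies (level before this adjustment is 11 ≥ 11, so +4): 11 + 4 = 15.
§3 applies: 15 + 1 = 16.
§4 applies (level before this adjustment is 16 ≥ 13, so +3): 16 + 3 = 19.
§5 applies: 19 − 3 = 16.
Final offense level: 16.
Criminal history: 8 prior points → Category III (8-11).
Level 16 falls in the 14-20 band.
Grid: Level 14-20 × Category III = 62-72 months.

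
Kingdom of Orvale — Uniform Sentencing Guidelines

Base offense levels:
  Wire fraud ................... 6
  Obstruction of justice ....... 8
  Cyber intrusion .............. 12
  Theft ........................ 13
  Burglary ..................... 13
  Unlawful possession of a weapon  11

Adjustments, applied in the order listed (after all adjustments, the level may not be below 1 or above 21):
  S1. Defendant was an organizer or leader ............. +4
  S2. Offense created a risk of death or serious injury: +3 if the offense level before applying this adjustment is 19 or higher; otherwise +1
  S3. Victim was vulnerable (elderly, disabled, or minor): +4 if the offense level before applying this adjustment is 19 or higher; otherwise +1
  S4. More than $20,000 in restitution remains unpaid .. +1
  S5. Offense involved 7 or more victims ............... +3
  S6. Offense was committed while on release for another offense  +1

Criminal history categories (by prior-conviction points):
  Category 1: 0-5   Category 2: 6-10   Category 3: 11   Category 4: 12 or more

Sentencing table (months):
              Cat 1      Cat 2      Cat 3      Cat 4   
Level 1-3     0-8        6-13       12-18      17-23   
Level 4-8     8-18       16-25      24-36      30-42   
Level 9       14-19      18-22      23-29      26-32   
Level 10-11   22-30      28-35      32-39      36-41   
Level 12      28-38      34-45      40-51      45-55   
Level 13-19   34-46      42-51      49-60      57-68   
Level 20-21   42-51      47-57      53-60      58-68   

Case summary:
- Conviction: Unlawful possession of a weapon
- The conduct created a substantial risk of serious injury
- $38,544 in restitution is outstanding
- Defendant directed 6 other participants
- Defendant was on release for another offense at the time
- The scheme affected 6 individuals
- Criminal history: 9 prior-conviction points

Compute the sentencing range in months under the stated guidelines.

Base offense level for unlawful possession of a weapon: 11.
S1 applies: 11 + 4 = 15.
S2 applies (level before this adjustment is 15 < 19, so +1): 15 + 1 = 16.
S3 does not apply.
S4 applies: 16 + 1 = 17.
S6 applies: 17 + 1 = 18.
Final offense level: 18.
Criminal history: 9 prior points → Category 2 (6-10).
Level 18 falls in the 13-19 band.
Grid: Level 13-19 × Category 2 = 42-51 months.

42-51 months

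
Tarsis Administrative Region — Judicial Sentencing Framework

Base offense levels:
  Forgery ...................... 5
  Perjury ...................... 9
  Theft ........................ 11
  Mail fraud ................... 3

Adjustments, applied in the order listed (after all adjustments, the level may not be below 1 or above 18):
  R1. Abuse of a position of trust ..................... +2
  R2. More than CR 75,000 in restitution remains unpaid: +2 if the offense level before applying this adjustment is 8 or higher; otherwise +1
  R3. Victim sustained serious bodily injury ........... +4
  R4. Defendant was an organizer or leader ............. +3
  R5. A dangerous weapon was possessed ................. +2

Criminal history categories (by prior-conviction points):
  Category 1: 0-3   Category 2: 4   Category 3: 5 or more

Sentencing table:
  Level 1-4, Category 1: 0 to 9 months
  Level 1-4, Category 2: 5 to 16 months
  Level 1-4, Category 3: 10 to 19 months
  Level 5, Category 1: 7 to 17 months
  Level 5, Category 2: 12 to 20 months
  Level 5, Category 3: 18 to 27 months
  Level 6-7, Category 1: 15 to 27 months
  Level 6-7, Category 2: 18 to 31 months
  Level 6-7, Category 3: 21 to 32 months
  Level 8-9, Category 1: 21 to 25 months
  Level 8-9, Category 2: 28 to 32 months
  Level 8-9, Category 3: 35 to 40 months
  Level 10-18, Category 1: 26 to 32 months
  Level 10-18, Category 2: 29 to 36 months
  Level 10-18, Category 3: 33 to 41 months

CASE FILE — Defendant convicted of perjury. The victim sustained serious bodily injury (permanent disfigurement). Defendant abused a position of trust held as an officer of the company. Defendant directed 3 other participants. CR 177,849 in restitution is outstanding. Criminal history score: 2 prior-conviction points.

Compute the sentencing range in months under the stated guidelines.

Base offense level for perjury: 9.
R1 applies: 9 + 2 = 11.
R2 applies (level before this adjustment is 11 ≥ 8, so +2): 11 + 2 = 13.
R3 applies: 13 + 4 = 17.
R4 applies: 17 + 3 = 20.
R5 does not apply.
Level 20 exceeds the maximum of 18; capped at 18.
Final offense level: 18.
Criminal history: 2 prior points → Category 1 (0-3).
Level 18 falls in the 10-18 band.
Grid: Level 10-18 × Category 1 = 26-32 months.

26-32 months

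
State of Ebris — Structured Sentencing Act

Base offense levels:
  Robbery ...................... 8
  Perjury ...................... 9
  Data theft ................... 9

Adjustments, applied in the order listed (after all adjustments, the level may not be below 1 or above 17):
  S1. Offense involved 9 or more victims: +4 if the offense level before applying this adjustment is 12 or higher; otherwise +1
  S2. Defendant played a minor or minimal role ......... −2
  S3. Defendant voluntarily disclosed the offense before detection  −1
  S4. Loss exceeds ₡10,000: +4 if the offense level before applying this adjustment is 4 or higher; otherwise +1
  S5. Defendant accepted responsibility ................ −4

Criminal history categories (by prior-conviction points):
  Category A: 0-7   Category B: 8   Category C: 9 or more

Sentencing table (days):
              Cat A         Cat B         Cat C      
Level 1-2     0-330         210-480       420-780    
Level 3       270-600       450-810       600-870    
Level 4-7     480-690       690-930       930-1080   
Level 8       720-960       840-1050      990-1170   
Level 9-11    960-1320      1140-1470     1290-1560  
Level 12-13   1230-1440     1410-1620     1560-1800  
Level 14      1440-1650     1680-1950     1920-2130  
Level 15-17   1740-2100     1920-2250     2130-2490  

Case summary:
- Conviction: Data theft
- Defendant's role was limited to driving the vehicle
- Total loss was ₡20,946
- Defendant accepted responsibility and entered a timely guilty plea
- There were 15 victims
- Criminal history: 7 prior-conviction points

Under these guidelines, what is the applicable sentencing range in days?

720-960 days

Base offense level for data theft: 9.
S1 applies (level before this adjustment is 9 < 12, so +1): 9 + 1 = 10.
S2 applies: 10 − 2 = 8.
S3 does not apply.
S4 applies (level before this adjustment is 8 ≥ 4, so +4): 8 + 4 = 12.
S5 applies: 12 − 4 = 8.
Final offense level: 8.
Criminal history: 7 prior points → Category A (0-7).
Level 8 falls in the 8 band.
Grid: Level 8 × Category A = 720-960 days.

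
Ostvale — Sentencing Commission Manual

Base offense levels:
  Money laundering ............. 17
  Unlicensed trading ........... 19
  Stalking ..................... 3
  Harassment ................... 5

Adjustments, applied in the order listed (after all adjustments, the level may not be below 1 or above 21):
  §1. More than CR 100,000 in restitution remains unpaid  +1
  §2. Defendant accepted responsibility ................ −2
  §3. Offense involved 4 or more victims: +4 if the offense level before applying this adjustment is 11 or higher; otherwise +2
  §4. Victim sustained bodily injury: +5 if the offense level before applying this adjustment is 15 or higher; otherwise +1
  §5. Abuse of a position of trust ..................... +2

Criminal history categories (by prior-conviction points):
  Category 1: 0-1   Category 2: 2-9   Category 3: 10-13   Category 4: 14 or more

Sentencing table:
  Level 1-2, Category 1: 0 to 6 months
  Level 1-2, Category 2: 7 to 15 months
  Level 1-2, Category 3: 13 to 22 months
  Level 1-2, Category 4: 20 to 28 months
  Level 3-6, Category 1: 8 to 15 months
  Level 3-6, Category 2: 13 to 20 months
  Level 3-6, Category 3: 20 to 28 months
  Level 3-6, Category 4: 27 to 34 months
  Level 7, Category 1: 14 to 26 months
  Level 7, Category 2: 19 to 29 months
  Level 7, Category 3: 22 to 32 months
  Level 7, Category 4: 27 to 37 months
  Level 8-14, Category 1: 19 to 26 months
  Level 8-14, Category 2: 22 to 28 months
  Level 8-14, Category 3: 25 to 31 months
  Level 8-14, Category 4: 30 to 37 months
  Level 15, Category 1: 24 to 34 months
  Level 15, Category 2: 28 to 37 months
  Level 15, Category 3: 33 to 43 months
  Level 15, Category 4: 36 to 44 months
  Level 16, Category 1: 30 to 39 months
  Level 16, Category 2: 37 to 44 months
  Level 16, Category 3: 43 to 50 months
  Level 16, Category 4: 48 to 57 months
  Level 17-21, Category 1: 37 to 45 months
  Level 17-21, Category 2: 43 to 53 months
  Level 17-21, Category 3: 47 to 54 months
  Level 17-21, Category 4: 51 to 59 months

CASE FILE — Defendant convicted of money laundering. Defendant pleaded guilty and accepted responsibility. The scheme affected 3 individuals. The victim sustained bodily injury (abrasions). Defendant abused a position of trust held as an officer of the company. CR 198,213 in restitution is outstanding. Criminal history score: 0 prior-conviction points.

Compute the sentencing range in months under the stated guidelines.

37-45 months

Base offense level for money laundering: 17.
§1 applies: 17 + 1 = 18.
§2 applies: 18 − 2 = 16.
§3 does not apply.
§4 applies (level before this adjustment is 16 ≥ 15, so +5): 16 + 5 = 21.
§5 applies: 21 + 2 = 23.
Level 23 exceeds the maximum of 21; capped at 21.
Final offense level: 21.
Criminal history: 0 prior points → Category 1 (0-1).
Level 21 falls in the 17-21 band.
Grid: Level 17-21 × Category 1 = 37-45 months.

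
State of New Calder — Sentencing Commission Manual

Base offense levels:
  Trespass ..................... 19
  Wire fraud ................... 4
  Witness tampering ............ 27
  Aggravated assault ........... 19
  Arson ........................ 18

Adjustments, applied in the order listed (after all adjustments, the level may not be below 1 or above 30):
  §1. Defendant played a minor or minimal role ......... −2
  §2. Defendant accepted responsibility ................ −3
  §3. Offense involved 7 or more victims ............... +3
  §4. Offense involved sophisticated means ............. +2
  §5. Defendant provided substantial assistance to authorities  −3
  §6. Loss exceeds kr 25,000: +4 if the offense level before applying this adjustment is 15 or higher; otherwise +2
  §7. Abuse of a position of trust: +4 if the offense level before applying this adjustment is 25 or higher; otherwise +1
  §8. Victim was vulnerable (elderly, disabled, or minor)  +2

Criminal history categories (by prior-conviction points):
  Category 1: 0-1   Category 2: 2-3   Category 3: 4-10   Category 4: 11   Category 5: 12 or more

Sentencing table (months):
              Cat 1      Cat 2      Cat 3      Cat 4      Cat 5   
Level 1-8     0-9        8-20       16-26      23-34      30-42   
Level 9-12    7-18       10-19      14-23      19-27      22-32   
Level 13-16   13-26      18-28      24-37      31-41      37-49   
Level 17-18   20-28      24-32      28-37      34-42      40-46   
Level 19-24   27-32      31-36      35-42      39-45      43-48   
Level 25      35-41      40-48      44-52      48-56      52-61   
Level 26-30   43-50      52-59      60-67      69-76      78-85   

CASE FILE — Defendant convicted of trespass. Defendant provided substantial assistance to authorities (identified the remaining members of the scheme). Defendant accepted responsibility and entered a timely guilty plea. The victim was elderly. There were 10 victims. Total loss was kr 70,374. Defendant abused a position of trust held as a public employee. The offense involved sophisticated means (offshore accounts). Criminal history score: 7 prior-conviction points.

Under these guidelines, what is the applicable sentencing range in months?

Base offense level for trespass: 19.
§1 does not apply.
§2 applies: 19 − 3 = 16.
§3 applies: 16 + 3 = 19.
§4 applies: 19 + 2 = 21.
§5 applies: 21 − 3 = 18.
§6 applies (level before this adjustment is 18 ≥ 15, so +4): 18 + 4 = 22.
§7 applies (level before this adjustment is 22 < 25, so +1): 22 + 1 = 23.
§8 applies: 23 + 2 = 25.
Final offense level: 25.
Criminal history: 7 prior points → Category 3 (4-10).
Level 25 falls in the 25 band.
Grid: Level 25 × Category 3 = 44-52 months.

44-52 months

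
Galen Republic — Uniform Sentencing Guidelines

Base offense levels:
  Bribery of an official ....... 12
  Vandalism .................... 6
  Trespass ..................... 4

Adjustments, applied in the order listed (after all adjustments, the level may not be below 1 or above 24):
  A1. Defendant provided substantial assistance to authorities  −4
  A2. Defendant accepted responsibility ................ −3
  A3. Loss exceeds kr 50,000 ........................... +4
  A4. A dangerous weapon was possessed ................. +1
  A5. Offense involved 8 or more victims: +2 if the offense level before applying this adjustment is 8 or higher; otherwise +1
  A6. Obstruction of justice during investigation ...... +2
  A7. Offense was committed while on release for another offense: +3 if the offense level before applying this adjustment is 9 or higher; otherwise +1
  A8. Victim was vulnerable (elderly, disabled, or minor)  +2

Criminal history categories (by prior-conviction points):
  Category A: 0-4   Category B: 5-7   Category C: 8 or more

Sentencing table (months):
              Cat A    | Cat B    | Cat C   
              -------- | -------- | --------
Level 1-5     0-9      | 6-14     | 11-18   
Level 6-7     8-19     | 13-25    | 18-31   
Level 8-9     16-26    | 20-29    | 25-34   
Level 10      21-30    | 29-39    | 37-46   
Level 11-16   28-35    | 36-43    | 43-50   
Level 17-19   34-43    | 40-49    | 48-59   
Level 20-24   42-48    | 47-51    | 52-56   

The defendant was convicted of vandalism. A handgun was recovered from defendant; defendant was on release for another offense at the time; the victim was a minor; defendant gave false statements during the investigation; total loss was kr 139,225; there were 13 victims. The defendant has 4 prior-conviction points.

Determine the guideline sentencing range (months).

42-48 months

Base offense level for vandalism: 6.
A3 applies: 6 + 4 = 10.
A4 applies: 10 + 1 = 11.
A5 applies (level before this adjustment is 11 ≥ 8, so +2): 11 + 2 = 13.
A6 applies: 13 + 2 = 15.
A7 applies (level before this adjustment is 15 ≥ 9, so +3): 15 + 3 = 18.
A8 applies: 18 + 2 = 20.
Final offense level: 20.
Criminal history: 4 prior points → Category A (0-4).
Level 20 falls in the 20-24 band.
Grid: Level 20-24 × Category A = 42-48 months.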